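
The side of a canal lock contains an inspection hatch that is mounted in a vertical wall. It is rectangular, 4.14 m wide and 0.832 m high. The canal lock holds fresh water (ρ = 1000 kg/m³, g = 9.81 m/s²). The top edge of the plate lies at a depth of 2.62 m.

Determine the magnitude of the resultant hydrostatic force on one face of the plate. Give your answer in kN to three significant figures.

γ = ρg = 1000 × 9.81 = 9810 N/m³ = 9.81 kN/m³.
The centroid lies 0.832/2 = 0.416 m below the top edge, so the centroid depth is h_c = 2.62 + 0.416 = 3.036 m.
A = 4.14 × 0.832 = 3.44448 m².
Resultant F = γ·h_c·A = 9.81 × 3.036 × 3.44448 = 102.587 kN.

F ≈ 103 kN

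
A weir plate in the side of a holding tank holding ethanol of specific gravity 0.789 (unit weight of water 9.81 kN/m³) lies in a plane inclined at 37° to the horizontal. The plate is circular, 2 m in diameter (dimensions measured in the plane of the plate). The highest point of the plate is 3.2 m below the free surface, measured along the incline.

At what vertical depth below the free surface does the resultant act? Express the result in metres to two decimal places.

γ = 0.789 × 9.81 = 7.74009 kN/m³.
Let θ = 37° be the plate's angle to the horizontal; measure y along the incline from where the plane meets the free surface. Vertical depth h = y·sinθ with sinθ = 0.601815.
The centroid is at the centre, 1 m below the top of the plate, so y_c = 3.2 + 1 = 4.2 m and h_c = 4.2 × 0.601815 = 2.52762 m.
A = π(1)² = 3.14159 m².
Resultant F = γ·h_c·A = 7.74009 × 2.52762 × 3.14159 = 61.4621 kN.
I_c = πr⁴/4 = π × 1⁴/4 = 0.785398 m⁴.
Centre of pressure: y_p = y_c + I_c/(y_c·A) = 4.2 + 0.785398/(4.2 × 3.14159) = 4.2 + 0.0595238 = 4.25952 m along the plane.
Vertically, h_p = y_p·sinθ = 4.25952 × 0.601815 = 2.56344 m.

h_p = 2.56 m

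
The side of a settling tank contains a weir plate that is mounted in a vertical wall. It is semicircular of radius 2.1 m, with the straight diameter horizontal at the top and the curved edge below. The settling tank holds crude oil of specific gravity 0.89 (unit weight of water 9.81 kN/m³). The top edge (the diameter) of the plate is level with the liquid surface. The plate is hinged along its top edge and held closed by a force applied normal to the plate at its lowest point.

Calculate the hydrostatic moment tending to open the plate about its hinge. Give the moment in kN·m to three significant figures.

M ≈ 66.7 kN·m

γ = 0.89 × 9.81 = 8.7309 kN/m³.
The centroid of a semicircle lies 4r/(3π) = 0.891268 m from the diameter, here below the top edge, so the centroid depth is h_c = 0.891268 m.
A = πr²/2 = π × 2.1²/2 = 6.92721 m².
Resultant F = γ·h_c·A = 8.7309 × 0.891268 × 6.92721 = 53.9046 kN.
I_c = (π/8 − 8/(9π))·r⁴ = 0.109757 × 2.1⁴ = 2.13457 m⁴.
Centre of pressure: y_p = y_c + I_c/(y_c·A) = 0.891268 + 2.13457/(0.891268 × 6.92721) = 0.891268 + 0.345735 = 1.237 m along the plane.
The resultant acts 0.891268 + 0.345735 = 1.237 m (along the plate) below the hinge at the top edge, so the moment about the hinge is M = F × 1.237 = 53.9046 × 1.237 = 66.68 kN·m.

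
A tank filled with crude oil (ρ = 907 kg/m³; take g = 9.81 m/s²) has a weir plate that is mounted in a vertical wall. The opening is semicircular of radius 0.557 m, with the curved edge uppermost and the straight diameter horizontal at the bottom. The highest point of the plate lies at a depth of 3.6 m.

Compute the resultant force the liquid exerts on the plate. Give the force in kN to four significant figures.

γ = ρg = 907 × 9.81 / 1000 = 8.89767 kN/m³.
The centroid lies 4r/(3π) = 0.236398 m above the diameter, so r − 4r/(3π) = 0.557 − 0.236398 = 0.320602 m below the topmost point, so the centroid depth is h_c = 3.6 + 0.320602 = 3.9206 m.
A = πr²/2 = π × 0.557²/2 = 0.487338 m².
Resultant F = γ·h_c·A = 8.89767 × 3.9206 × 0.487338 = 17.0004 kN.

F ≈ 17.00 kN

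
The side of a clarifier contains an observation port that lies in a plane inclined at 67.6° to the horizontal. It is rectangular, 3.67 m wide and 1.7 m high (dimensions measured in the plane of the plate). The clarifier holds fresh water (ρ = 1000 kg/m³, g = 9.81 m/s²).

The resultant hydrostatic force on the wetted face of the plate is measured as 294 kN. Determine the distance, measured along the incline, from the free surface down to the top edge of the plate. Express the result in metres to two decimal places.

γ = ρg = 1000 × 9.81 = 9810 N/m³ = 9.81 kN/m³.
A = 3.67 × 1.7 = 6.239 m².
From F = γ·h_c·A, the centroid depth is h_c = 294/(9.81 × 6.239) = 4.80356 m.
Let θ = 67.6° be the plate's angle to the horizontal; measure y along the incline from where the plane meets the free surface. Vertical depth h = y·sinθ with sinθ = 0.924546.
Along the incline, y_c = h_c/sinθ = 4.80356/0.924546 = 5.19559 m.
The centroid lies 1.7/2 = 0.85 m below the top edge, so the top edge sits at y_top = 5.19559 − 0.85 = 4.34559 m along the incline.

y_top ≈ 4.35 m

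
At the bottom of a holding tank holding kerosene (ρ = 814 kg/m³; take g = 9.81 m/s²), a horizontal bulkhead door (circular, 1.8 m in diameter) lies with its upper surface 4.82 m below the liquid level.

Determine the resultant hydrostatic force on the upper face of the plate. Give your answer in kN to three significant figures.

γ = ρg = 814 × 9.81 / 1000 = 7.98534 kN/m³.
The plate is horizontal, so pressure is uniform at p = γ·h = 7.98534 × 4.82 = 38.4893 kN/m².
A = π(0.9)² = 2.54469 m².
F = p·A = 38.4893 × 2.54469 = 97.9433 kN.

F ≈ 97.9 kN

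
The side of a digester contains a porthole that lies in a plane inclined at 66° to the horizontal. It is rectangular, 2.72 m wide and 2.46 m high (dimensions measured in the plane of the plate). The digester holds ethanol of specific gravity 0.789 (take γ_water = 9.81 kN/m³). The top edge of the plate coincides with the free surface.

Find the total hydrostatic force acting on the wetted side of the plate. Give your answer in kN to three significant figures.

F ≈ 58.2 kN

γ = 0.789 × 9.81 = 7.74009 kN/m³.
Let θ = 66° be the plate's angle to the horizontal; measure y along the incline from where the plane meets the free surface. Vertical depth h = y·sinθ with sinθ = 0.913545.
The centroid lies 2.46/2 = 1.23 m below the top edge, so y_c = 1.23 m and h_c = 1.23 × 0.913545 = 1.12366 m.
A = 2.72 × 2.46 = 6.6912 m².
Resultant F = γ·h_c·A = 7.74009 × 1.12366 × 6.6912 = 58.1949 kN.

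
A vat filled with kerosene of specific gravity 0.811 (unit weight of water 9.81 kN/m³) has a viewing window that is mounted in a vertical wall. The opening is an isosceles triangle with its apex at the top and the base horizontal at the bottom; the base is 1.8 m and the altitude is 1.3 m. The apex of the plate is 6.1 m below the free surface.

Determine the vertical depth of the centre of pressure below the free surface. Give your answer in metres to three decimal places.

h_p = 6.980 m

γ = 0.811 × 9.81 = 7.95591 kN/m³.
With the apex up, the centroid sits 2h/3 = 2 × 1.3/3 = 0.866667 m below the apex, so the centroid depth is h_c = 6.1 + 0.866667 = 6.96667 m.
A = ½ × 1.8 × 1.3 = 1.17 m².
Resultant F = γ·h_c·A = 7.95591 × 6.96667 × 1.17 = 64.8487 kN.
I_c = b·h³/36 = 1.8 × 1.3³/36 = 0.10985 m⁴.
Centre of pressure: y_p = y_c + I_c/(y_c·A) = 6.96667 + 0.10985/(6.96667 × 1.17) = 6.96667 + 0.0134769 = 6.98015 m along the plane.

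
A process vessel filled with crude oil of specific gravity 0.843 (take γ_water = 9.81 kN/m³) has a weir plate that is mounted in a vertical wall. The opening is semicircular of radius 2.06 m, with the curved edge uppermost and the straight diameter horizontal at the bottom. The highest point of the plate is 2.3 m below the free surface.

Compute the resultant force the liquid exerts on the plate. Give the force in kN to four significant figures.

γ = 0.843 × 9.81 = 8.26983 kN/m³.
The centroid lies 4r/(3π) = 0.874291 m above the diameter, so r − 4r/(3π) = 2.06 − 0.874291 = 1.18571 m below the topmost point, so the centroid depth is h_c = 2.3 + 1.18571 = 3.48571 m.
A = πr²/2 = π × 2.06²/2 = 6.66583 m².
Resultant F = γ·h_c·A = 8.26983 × 3.48571 × 6.66583 = 192.151 kN.

F ≈ 192.2 kN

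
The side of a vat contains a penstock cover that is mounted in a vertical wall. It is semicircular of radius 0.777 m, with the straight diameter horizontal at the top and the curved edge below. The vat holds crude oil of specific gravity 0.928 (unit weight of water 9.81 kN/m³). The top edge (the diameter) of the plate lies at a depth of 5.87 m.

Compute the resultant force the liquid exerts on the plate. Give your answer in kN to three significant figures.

γ = 0.928 × 9.81 = 9.10368 kN/m³.
The centroid of a semicircle lies 4r/(3π) = 0.329769 m from the diameter, here below the top edge, so the centroid depth is h_c = 5.87 + 0.329769 = 6.19977 m.
A = πr²/2 = π × 0.777²/2 = 0.948335 m².
Resultant F = γ·h_c·A = 9.10368 × 6.19977 × 0.948335 = 53.5247 kN.

F ≈ 53.5 kN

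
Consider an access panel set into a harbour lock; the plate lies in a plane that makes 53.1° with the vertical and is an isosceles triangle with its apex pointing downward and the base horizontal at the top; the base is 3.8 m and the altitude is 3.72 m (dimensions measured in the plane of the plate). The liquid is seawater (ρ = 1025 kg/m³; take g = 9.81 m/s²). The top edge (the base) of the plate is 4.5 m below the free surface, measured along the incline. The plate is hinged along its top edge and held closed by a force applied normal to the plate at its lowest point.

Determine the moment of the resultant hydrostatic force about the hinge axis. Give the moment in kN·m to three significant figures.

γ = ρg = 1025 × 9.81 / 1000 = 10.05525 kN/m³.
The plate makes 53.1° with the vertical, i.e. θ = 90° − 53.1° = 36.9° to the horizontal. Measuring y along the incline from the free-surface line, vertical depth h = y·sinθ with sinθ = 0.600420.
With the apex down, the centroid sits h/3 = 3.72/3 = 1.24 m below the base (the top edge), so y_c = 4.5 + 1.24 = 5.74 m and h_c = 5.74 × 0.600420 = 3.44641 m.
A = ½ × 3.8 × 3.72 = 7.068 m².
Resultant F = γ·h_c·A = 10.05525 × 3.44641 × 7.068 = 244.938 kN.
I_c = b·h³/36 = 3.8 × 3.72³/36 = 5.43388 m⁴.
Centre of pressure: y_p = y_c + I_c/(y_c·A) = 5.74 + 5.43388/(5.74 × 7.068) = 5.74 + 0.133937 = 5.87394 m along the plane.
The resultant acts 1.24 + 0.133937 = 1.37394 m (along the plate) below the hinge at the top edge, so the moment about the hinge is M = F × 1.37394 = 244.938 × 1.37394 = 336.53 kN·m.

M ≈ 337 kN·m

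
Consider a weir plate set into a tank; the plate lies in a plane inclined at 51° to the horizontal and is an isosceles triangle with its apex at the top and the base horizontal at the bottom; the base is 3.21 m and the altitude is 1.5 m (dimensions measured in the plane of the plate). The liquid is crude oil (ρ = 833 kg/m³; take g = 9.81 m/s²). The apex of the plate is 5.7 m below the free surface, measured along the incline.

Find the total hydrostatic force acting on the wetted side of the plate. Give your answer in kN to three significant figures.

γ = ρg = 833 × 9.81 / 1000 = 8.17173 kN/m³.
Let θ = 51° be the plate's angle to the horizontal; measure y along the incline from where the plane meets the free surface. Vertical depth h = y·sinθ with sinθ = 0.777146.
With the apex up, the centroid sits 2h/3 = 2 × 1.5/3 = 1 m below the apex, so y_c = 5.7 + 1 = 6.7 m and h_c = 6.7 × 0.777146 = 5.20688 m.
A = ½ × 3.21 × 1.5 = 2.4075 m².
Resultant F = γ·h_c·A = 8.17173 × 5.20688 × 2.4075 = 102.437 kN.

F ≈ 102 kN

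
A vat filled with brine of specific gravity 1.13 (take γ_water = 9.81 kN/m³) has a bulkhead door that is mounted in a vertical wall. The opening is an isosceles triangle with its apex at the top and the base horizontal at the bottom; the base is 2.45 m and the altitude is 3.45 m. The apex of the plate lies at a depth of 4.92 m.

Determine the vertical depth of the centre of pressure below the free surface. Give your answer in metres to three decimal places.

h_p = 7.312 m

γ = 1.13 × 9.81 = 11.0853 kN/m³.
With the apex up, the centroid sits 2h/3 = 2 × 3.45/3 = 2.3 m below the apex, so the centroid depth is h_c = 4.92 + 2.3 = 7.22 m.
A = ½ × 2.45 × 3.45 = 4.22625 m².
Resultant F = γ·h_c·A = 11.0853 × 7.22 × 4.22625 = 338.252 kN.
I_c = b·h³/36 = 2.45 × 3.45³/36 = 2.79461 m⁴.
Centre of pressure: y_p = y_c + I_c/(y_c·A) = 7.22 + 2.79461/(7.22 × 4.22625) = 7.22 + 0.0915859 = 7.31159 m along the plane.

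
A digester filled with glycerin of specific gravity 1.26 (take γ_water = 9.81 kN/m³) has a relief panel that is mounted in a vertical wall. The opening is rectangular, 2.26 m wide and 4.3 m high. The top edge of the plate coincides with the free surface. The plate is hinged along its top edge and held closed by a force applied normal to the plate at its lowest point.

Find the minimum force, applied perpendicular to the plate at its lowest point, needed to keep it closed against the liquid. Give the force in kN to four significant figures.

γ = 1.26 × 9.81 = 12.3606 kN/m³.
The centroid lies 4.3/2 = 2.15 m below the top edge, so the centroid depth is h_c = 2.15 m.
A = 2.26 × 4.3 = 9.718 m².
Resultant F = γ·h_c·A = 12.3606 × 2.15 × 9.718 = 258.259 kN.
I_c = b·h³/12 = 2.26 × 4.3³/12 = 14.9738 m⁴.
Centre of pressure: y_p = y_c + I_c/(y_c·A) = 2.15 + 14.9738/(2.15 × 9.718) = 2.15 + 0.716666 = 2.86667 m along the plane.
The resultant acts 2.15 + 0.716666 = 2.86667 m (along the plate) below the hinge at the top edge, so the moment about the hinge is M = F × 2.86667 = 258.259 × 2.86667 = 740.343 kN·m.
A normal force at the bottom, 4.3 m from the hinge, must supply this moment: P = 740.343/4.3 = 172.173 kN.

P ≈ 172.2 kN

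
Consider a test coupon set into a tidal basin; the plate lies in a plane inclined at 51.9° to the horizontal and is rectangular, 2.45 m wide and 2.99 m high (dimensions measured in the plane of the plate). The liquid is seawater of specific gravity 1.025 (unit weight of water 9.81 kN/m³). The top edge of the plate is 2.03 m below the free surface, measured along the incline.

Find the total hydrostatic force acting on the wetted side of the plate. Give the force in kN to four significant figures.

γ = 1.025 × 9.81 = 10.05525 kN/m³.
Let θ = 51.9° be the plate's angle to the horizontal; measure y along the incline from where the plane meets the free surface. Vertical depth h = y·sinθ with sinθ = 0.786935.
The centroid lies 2.99/2 = 1.495 m below the top edge, so y_c = 2.03 + 1.495 = 3.525 m and h_c = 3.525 × 0.786935 = 2.77395 m.
A = 2.45 × 2.99 = 7.3255 m².
Resultant F = γ·h_c·A = 10.05525 × 2.77395 × 7.3255 = 204.328 kN.

F ≈ 204.3 kN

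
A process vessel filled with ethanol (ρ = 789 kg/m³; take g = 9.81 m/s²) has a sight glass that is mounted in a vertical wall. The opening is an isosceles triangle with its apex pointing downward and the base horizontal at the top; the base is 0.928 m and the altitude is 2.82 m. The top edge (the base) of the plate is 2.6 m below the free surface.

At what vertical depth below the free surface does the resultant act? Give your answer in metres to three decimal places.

h_p = 3.665 m

γ = ρg = 789 × 9.81 / 1000 = 7.74009 kN/m³.
With the apex down, the centroid sits h/3 = 2.82/3 = 0.94 m below the base (the top edge), so the centroid depth is h_c = 2.6 + 0.94 = 3.54 m.
A = ½ × 0.928 × 2.82 = 1.30848 m².
Resultant F = γ·h_c·A = 7.74009 × 3.54 × 1.30848 = 35.8522 kN.
I_c = b·h³/36 = 0.928 × 2.82³/36 = 0.578086 m⁴.
Centre of pressure: y_p = y_c + I_c/(y_c·A) = 3.54 + 0.578086/(3.54 × 1.30848) = 3.54 + 0.124802 = 3.6648 m along the plane.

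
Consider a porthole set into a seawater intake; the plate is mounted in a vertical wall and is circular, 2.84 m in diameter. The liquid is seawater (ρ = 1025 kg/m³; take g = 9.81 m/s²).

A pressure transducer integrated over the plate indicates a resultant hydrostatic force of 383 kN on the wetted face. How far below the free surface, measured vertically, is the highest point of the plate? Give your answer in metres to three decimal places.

d_top ≈ 4.593 m

γ = ρg = 1025 × 9.81 / 1000 = 10.05525 kN/m³.
A = π(1.42)² = 6.33471 m².
From F = γ·h_c·A, the centroid depth is h_c = 383/(10.05525 × 6.33471) = 6.01283 m.
The centroid is at the centre, 1.42 m below the top of the plate, so the highest point sits at h_top = 6.01283 − 1.42 = 4.59283 m below the surface.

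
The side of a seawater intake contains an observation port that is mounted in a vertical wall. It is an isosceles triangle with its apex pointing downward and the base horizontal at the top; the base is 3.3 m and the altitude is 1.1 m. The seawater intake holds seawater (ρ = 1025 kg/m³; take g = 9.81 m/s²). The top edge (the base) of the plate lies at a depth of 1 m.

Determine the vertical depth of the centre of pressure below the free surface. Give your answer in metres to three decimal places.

h_p = 1.416 m

γ = ρg = 1025 × 9.81 / 1000 = 10.05525 kN/m³.
With the apex down, the centroid sits h/3 = 1.1/3 = 0.366667 m below the base (the top edge), so the centroid depth is h_c = 1 + 0.366667 = 1.36667 m.
A = ½ × 3.3 × 1.1 = 1.815 m².
Resultant F = γ·h_c·A = 10.05525 × 1.36667 × 1.815 = 24.9421 kN.
I_c = b·h³/36 = 3.3 × 1.1³/36 = 0.122008 m⁴.
Centre of pressure: y_p = y_c + I_c/(y_c·A) = 1.36667 + 0.122008/(1.36667 × 1.815) = 1.36667 + 0.0491867 = 1.41586 m along the plane.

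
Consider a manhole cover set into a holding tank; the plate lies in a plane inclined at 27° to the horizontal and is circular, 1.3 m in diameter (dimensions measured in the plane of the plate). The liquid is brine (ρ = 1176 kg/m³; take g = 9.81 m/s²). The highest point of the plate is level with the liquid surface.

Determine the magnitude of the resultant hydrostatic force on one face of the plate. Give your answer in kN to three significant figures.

γ = ρg = 1176 × 9.81 / 1000 = 11.53656 kN/m³.
Let θ = 27° be the plate's angle to the horizontal; measure y along the incline from where the plane meets the free surface. Vertical depth h = y·sinθ with sinθ = 0.453990.
The centroid is at the centre, 0.65 m below the top of the plate, so y_c = 0.65 m and h_c = 0.65 × 0.453990 = 0.295094 m.
A = π(0.65)² = 1.32732 m².
Resultant F = γ·h_c·A = 11.53656 × 0.295094 × 1.32732 = 4.51869 kN.

F ≈ 4.52 kN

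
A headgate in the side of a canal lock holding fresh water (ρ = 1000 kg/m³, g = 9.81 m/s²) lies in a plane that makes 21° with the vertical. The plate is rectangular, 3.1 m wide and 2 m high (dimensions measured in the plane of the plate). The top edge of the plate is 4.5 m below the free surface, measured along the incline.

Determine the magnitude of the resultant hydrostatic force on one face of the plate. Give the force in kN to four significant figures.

F ≈ 312.3 kN

γ = ρg = 1000 × 9.81 = 9810 N/m³ = 9.81 kN/m³.
The plate makes 21° with the vertical, i.e. θ = 90° − 21° = 69° to the horizontal. Measuring y along the incline from the free-surface line, vertical depth h = y·sinθ with sinθ = 0.933580.
The centroid lies 2/2 = 1 m below the top edge, so y_c = 4.5 + 1 = 5.5 m and h_c = 5.5 × 0.933580 = 5.13469 m.
A = 3.1 × 2 = 6.2 m².
Resultant F = γ·h_c·A = 9.81 × 5.13469 × 6.2 = 312.302 kN.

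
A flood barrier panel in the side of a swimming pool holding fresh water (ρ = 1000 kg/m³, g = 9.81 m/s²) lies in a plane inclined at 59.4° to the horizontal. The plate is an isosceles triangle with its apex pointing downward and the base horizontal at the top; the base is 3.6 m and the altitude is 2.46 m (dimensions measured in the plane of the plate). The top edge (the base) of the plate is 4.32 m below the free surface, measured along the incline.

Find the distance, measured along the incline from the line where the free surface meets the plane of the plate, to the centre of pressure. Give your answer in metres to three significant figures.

y_p = 5.21 m

γ = ρg = 1000 × 9.81 = 9810 N/m³ = 9.81 kN/m³.
Let θ = 59.4° be the plate's angle to the horizontal; measure y along the incline from where the plane meets the free surface. Vertical depth h = y·sinθ with sinθ = 0.860742.
With the apex down, the centroid sits h/3 = 2.46/3 = 0.82 m below the base (the top edge), so y_c = 4.32 + 0.82 = 5.14 m and h_c = 5.14 × 0.860742 = 4.42421 m.
A = ½ × 3.6 × 2.46 = 4.428 m².
Resultant F = γ·h_c·A = 9.81 × 4.42421 × 4.428 = 192.182 kN.
I_c = b·h³/36 = 3.6 × 2.46³/36 = 1.48869 m⁴.
Centre of pressure: y_p = y_c + I_c/(y_c·A) = 5.14 + 1.48869/(5.14 × 4.428) = 5.14 + 0.0654084 = 5.20541 m along the plane.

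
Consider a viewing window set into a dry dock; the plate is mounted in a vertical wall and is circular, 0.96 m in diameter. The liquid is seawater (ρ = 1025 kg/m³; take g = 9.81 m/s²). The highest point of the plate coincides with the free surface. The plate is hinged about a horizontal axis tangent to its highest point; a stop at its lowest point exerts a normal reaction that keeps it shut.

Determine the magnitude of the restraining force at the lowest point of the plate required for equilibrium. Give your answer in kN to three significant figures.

γ = ρg = 1025 × 9.81 / 1000 = 10.05525 kN/m³.
The centroid is at the centre, 0.48 m below the top of the plate, so the centroid depth is h_c = 0.48 m.
A = π(0.48)² = 0.723823 m².
Resultant F = γ·h_c·A = 10.05525 × 0.48 × 0.723823 = 3.49355 kN.
I_c = πr⁴/4 = π × 0.48⁴/4 = 0.0416922 m⁴.
Centre of pressure: y_p = y_c + I_c/(y_c·A) = 0.48 + 0.0416922/(0.48 × 0.723823) = 0.48 + 0.12 = 0.6 m along the plane.
The resultant acts 0.48 + 0.12 = 0.6 m (along the plate) below the hinge at the top edge, so the moment about the hinge is M = F × 0.6 = 3.49355 × 0.6 = 2.09613 kN·m.
A normal force at the bottom, 0.96 m from the hinge, must supply this moment: P = 2.09613/0.96 = 2.18347 kN.

P ≈ 2.18 kN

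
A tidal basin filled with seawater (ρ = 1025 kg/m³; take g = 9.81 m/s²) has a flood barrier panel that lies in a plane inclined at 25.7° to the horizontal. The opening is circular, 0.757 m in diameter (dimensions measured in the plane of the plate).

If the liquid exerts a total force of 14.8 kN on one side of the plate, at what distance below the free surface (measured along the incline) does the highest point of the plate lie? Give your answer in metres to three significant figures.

γ = ρg = 1025 × 9.81 / 1000 = 10.05525 kN/m³.
A = π(0.3785)² = 0.450072 m².
From F = γ·h_c·A, the centroid depth is h_c = 14.8/(10.05525 × 0.450072) = 3.27029 m.
Let θ = 25.7° be the plate's angle to the horizontal; measure y along the incline from where the plane meets the free surface. Vertical depth h = y·sinθ with sinθ = 0.433659.
Along the incline, y_c = h_c/sinθ = 3.27029/0.433659 = 7.54116 m.
The centroid is at the centre, 0.3785 m below the top of the plate, so the highest point sits at y_top = 7.54116 − 0.3785 = 7.16266 m along the incline.

y_top ≈ 7.16 m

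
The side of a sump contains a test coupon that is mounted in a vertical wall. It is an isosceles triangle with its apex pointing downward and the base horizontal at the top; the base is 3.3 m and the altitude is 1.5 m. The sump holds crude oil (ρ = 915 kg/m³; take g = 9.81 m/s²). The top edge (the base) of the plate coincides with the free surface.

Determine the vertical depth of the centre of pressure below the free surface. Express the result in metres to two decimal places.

γ = ρg = 915 × 9.81 / 1000 = 8.97615 kN/m³.
With the apex down, the centroid sits h/3 = 1.5/3 = 0.5 m below the base (the top edge), so the centroid depth is h_c = 0.5 m.
A = ½ × 3.3 × 1.5 = 2.475 m².
Resultant F = γ·h_c·A = 8.97615 × 0.5 × 2.475 = 11.108 kN.
I_c = b·h³/36 = 3.3 × 1.5³/36 = 0.309375 m⁴.
Centre of pressure: y_p = y_c + I_c/(y_c·A) = 0.5 + 0.309375/(0.5 × 2.475) = 0.5 + 0.25 = 0.75 m along the plane.

h_p = 0.75 m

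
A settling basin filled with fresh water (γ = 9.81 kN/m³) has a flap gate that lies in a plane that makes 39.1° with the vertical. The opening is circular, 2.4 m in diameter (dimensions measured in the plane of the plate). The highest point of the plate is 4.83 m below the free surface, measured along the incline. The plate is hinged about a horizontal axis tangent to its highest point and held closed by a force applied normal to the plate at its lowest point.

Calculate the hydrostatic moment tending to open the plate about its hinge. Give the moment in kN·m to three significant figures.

M ≈ 262 kN·m

γ = 9.81 kN/m³.
The plate makes 39.1° with the vertical, i.e. θ = 90° − 39.1° = 50.9° to the horizontal. Measuring y along the incline from the free-surface line, vertical depth h = y·sinθ with sinθ = 0.776046.
The centroid is at the centre, 1.2 m below the top of the plate, so y_c = 4.83 + 1.2 = 6.03 m and h_c = 6.03 × 0.776046 = 4.67956 m.
A = π(1.2)² = 4.52389 m².
Resultant F = γ·h_c·A = 9.81 × 4.67956 × 4.52389 = 207.676 kN.
I_c = πr⁴/4 = π × 1.2⁴/4 = 1.6286 m⁴.
Centre of pressure: y_p = y_c + I_c/(y_c·A) = 6.03 + 1.6286/(6.03 × 4.52389) = 6.03 + 0.0597015 = 6.0897 m along the plane.
The resultant acts 1.2 + 0.0597015 = 1.2597 m (along the plate) below the hinge at the top edge, so the moment about the hinge is M = F × 1.2597 = 207.676 × 1.2597 = 261.609 kN·m.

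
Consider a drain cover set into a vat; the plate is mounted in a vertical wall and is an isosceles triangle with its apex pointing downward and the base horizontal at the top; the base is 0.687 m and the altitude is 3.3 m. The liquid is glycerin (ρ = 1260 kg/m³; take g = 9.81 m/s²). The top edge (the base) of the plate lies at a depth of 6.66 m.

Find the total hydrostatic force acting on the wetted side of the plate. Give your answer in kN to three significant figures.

γ = ρg = 1260 × 9.81 / 1000 = 12.3606 kN/m³.
With the apex down, the centroid sits h/3 = 3.3/3 = 1.1 m below the base (the top edge), so the centroid depth is h_c = 6.66 + 1.1 = 7.76 m.
A = ½ × 0.687 × 3.3 = 1.13355 m².
Resultant F = γ·h_c·A = 12.3606 × 7.76 × 1.13355 = 108.728 kN.

F ≈ 109 kN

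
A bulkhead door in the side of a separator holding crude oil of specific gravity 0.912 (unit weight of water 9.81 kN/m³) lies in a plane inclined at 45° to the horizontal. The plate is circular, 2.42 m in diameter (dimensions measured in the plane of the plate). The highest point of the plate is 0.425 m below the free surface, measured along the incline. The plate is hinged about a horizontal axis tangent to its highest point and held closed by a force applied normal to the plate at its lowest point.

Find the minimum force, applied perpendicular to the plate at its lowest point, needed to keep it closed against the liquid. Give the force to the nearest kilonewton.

γ = 0.912 × 9.81 = 8.94672 kN/m³.
Let θ = 45° be the plate's angle to the horizontal; measure y along the incline from where the plane meets the free surface. Vertical depth h = y·sinθ with sinθ = 0.707107.
The centroid is at the centre, 1.21 m below the top of the plate, so y_c = 0.425 + 1.21 = 1.635 m and h_c = 1.635 × 0.707107 = 1.15612 m.
A = π(1.21)² = 4.59961 m².
Resultant F = γ·h_c·A = 8.94672 × 1.15612 × 4.59961 = 47.576 kN.
I_c = πr⁴/4 = π × 1.21⁴/4 = 1.68357 m⁴.
Centre of pressure: y_p = y_c + I_c/(y_c·A) = 1.635 + 1.68357/(1.635 × 4.59961) = 1.635 + 0.223868 = 1.85887 m along the plane.
The resultant acts 1.21 + 0.223868 = 1.43387 m (along the plate) below the hinge at the top edge, so the moment about the hinge is M = F × 1.43387 = 47.576 × 1.43387 = 68.2178 kN·m.
A normal force at the bottom, 2.42 m from the hinge, must supply this moment: P = 68.2178/2.42 = 28.1892 kN.

P ≈ 28 kN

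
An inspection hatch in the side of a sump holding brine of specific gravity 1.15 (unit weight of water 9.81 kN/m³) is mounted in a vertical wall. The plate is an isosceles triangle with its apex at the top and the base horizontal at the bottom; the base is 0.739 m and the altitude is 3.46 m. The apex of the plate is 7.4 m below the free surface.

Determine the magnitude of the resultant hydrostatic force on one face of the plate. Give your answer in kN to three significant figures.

F ≈ 140 kN

γ = 1.15 × 9.81 = 11.2815 kN/m³.
With the apex up, the centroid sits 2h/3 = 2 × 3.46/3 = 2.30667 m below the apex, so the centroid depth is h_c = 7.4 + 2.30667 = 9.70667 m.
A = ½ × 0.739 × 3.46 = 1.27847 m².
Resultant F = γ·h_c·A = 11.2815 × 9.70667 × 1.27847 = 140 kN.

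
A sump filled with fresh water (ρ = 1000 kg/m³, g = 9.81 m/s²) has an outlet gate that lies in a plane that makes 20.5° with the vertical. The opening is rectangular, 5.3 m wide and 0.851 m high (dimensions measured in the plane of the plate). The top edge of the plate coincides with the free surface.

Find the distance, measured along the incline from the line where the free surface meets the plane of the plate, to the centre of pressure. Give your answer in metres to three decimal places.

γ = ρg = 1000 × 9.81 = 9810 N/m³ = 9.81 kN/m³.
The plate makes 20.5° with the vertical, i.e. θ = 90° − 20.5° = 69.5° to the horizontal. Measuring y along the incline from the free-surface line, vertical depth h = y·sinθ with sinθ = 0.936672.
The centroid lies 0.851/2 = 0.4255 m below the top edge, so y_c = 0.4255 m and h_c = 0.4255 × 0.936672 = 0.398554 m.
A = 5.3 × 0.851 = 4.5103 m².
Resultant F = γ·h_c·A = 9.81 × 0.398554 × 4.5103 = 17.6344 kN.
I_c = b·h³/12 = 5.3 × 0.851³/12 = 0.272197 m⁴.
Centre of pressure: y_p = y_c + I_c/(y_c·A) = 0.4255 + 0.272197/(0.4255 × 4.5103) = 0.4255 + 0.141833 = 0.567333 m along the plane.

y_p = 0.567 m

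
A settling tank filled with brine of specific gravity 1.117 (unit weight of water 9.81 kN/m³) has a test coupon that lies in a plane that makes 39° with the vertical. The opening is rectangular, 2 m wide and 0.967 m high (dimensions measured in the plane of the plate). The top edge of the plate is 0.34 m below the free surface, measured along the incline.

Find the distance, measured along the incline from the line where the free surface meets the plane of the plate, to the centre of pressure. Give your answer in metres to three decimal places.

γ = 1.117 × 9.81 = 10.95777 kN/m³.
The plate makes 39° with the vertical, i.e. θ = 90° − 39° = 51° to the horizontal. Measuring y along the incline from the free-surface line, vertical depth h = y·sinθ with sinθ = 0.777146.
The centroid lies 0.967/2 = 0.4835 m below the top edge, so y_c = 0.34 + 0.4835 = 0.8235 m and h_c = 0.8235 × 0.777146 = 0.63998 m.
A = 2 × 0.967 = 1.934 m².
Resultant F = γ·h_c·A = 10.95777 × 0.63998 × 1.934 = 13.5627 kN.
I_c = b·h³/12 = 2 × 0.967³/12 = 0.150705 m⁴.
Centre of pressure: y_p = y_c + I_c/(y_c·A) = 0.8235 + 0.150705/(0.8235 × 1.934) = 0.8235 + 0.0946254 = 0.918125 m along the plane.

y_p = 0.918 m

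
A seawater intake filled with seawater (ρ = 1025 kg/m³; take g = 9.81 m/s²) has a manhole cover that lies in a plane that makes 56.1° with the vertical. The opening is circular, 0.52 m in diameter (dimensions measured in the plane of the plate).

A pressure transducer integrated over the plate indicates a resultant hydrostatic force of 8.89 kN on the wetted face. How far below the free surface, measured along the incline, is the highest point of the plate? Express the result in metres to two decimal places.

γ = ρg = 1025 × 9.81 / 1000 = 10.05525 kN/m³.
A = π(0.26)² = 0.212372 m².
From F = γ·h_c·A, the centroid depth is h_c = 8.89/(10.05525 × 0.212372) = 4.16305 m.
The plate makes 56.1° with the vertical, i.e. θ = 90° − 56.1° = 33.9° to the horizontal. Measuring y along the incline from the free-surface line, vertical depth h = y·sinθ with sinθ = 0.557745.
Along the incline, y_c = h_c/sinθ = 4.16305/0.557745 = 7.46407 m.
The centroid is at the centre, 0.26 m below the top of the plate, so the highest point sits at y_top = 7.46407 − 0.26 = 7.20407 m along the incline.

y_top ≈ 7.20 m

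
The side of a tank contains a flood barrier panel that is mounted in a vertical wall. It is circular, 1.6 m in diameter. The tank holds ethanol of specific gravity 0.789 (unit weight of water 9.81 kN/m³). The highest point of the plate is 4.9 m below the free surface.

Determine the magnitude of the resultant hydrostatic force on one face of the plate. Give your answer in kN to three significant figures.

γ = 0.789 × 9.81 = 7.74009 kN/m³.
The centroid is at the centre, 0.8 m below the top of the plate, so the centroid depth is h_c = 4.9 + 0.8 = 5.7 m.
A = π(0.8)² = 2.01062 m².
Resultant F = γ·h_c·A = 7.74009 × 5.7 × 2.01062 = 88.7056 kN.

F ≈ 88.7 kN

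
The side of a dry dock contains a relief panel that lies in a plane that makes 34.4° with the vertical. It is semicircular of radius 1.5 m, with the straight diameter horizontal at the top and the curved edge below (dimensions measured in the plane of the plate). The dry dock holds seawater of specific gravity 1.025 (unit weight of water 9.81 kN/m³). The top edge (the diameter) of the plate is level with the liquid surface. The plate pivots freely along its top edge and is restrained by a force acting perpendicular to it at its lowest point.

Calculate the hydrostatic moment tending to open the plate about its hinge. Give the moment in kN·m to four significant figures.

γ = 1.025 × 9.81 = 10.05525 kN/m³.
The plate makes 34.4° with the vertical, i.e. θ = 90° − 34.4° = 55.6° to the horizontal. Measuring y along the incline from the free-surface line, vertical depth h = y·sinθ with sinθ = 0.825113.
The centroid of a semicircle lies 4r/(3π) = 0.63662 m from the diameter, here below the top edge, so y_c = 0.63662 m and h_c = 0.63662 × 0.825113 = 0.525283 m.
A = πr²/2 = π × 1.5²/2 = 3.53429 m².
Resultant F = γ·h_c·A = 10.05525 × 0.525283 × 3.53429 = 18.6676 kN.
I_c = (π/8 − 8/(9π))·r⁴ = 0.109757 × 1.5⁴ = 0.555645 m⁴.
Centre of pressure: y_p = y_c + I_c/(y_c·A) = 0.63662 + 0.555645/(0.63662 × 3.53429) = 0.63662 + 0.246953 = 0.883573 m along the plane.
The resultant acts 0.63662 + 0.246953 = 0.883573 m (along the plate) below the hinge at the top edge, so the moment about the hinge is M = F × 0.883573 = 18.6676 × 0.883573 = 16.4942 kN·m.

M ≈ 16.49 kN·m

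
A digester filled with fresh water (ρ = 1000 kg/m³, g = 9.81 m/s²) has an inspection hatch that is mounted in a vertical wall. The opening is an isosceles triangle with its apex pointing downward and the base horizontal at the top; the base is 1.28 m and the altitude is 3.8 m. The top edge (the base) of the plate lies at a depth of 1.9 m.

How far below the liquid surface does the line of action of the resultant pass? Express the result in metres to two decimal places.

h_p = 3.42 m

γ = ρg = 1000 × 9.81 = 9810 N/m³ = 9.81 kN/m³.
With the apex down, the centroid sits h/3 = 3.8/3 = 1.26667 m below the base (the top edge), so the centroid depth is h_c = 1.9 + 1.26667 = 3.16667 m.
A = ½ × 1.28 × 3.8 = 2.432 m².
Resultant F = γ·h_c·A = 9.81 × 3.16667 × 2.432 = 75.5502 kN.
I_c = b·h³/36 = 1.28 × 3.8³/36 = 1.951 m⁴.
Centre of pressure: y_p = y_c + I_c/(y_c·A) = 3.16667 + 1.951/(3.16667 × 2.432) = 3.16667 + 0.253332 = 3.42 m along the plane.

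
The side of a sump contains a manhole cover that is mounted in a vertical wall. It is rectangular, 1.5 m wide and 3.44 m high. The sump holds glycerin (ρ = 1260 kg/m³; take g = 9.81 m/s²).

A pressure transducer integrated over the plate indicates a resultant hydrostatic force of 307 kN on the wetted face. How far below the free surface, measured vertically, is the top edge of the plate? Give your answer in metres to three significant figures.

γ = ρg = 1260 × 9.81 / 1000 = 12.3606 kN/m³.
A = 1.5 × 3.44 = 5.16 m².
From F = γ·h_c·A, the centroid depth is h_c = 307/(12.3606 × 5.16) = 4.81337 m.
The centroid lies 3.44/2 = 1.72 m below the top edge, so the top edge sits at h_top = 4.81337 − 1.72 = 3.09337 m below the surface.

d_top ≈ 3.09 m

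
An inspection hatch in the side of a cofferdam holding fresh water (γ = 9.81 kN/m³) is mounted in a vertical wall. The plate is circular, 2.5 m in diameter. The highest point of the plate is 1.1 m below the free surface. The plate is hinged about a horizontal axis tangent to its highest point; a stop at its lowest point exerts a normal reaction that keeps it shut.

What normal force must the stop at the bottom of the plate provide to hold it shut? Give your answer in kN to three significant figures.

P ≈ 64.1 kN

γ = 9.81 kN/m³.
The centroid is at the centre, 1.25 m below the top of the plate, so the centroid depth is h_c = 1.1 + 1.25 = 2.35 m.
A = π(1.25)² = 4.90874 m².
Resultant F = γ·h_c·A = 9.81 × 2.35 × 4.90874 = 113.164 kN.
I_c = πr⁴/4 = π × 1.25⁴/4 = 1.91748 m⁴.
Centre of pressure: y_p = y_c + I_c/(y_c·A) = 2.35 + 1.91748/(2.35 × 4.90874) = 2.35 + 0.166224 = 2.51622 m along the plane.
The resultant acts 1.25 + 0.166224 = 1.41622 m (along the plate) below the hinge at the top edge, so the moment about the hinge is M = F × 1.41622 = 113.164 × 1.41622 = 160.265 kN·m.
A normal force at the bottom, 2.5 m from the hinge, must supply this moment: P = 160.265/2.5 = 64.106 kN.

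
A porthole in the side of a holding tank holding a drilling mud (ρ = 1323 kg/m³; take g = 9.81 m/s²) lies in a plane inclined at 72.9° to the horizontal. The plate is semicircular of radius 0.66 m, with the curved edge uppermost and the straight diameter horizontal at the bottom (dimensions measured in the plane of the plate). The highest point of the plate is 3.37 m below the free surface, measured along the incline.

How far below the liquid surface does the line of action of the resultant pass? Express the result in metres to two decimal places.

γ = ρg = 1323 × 9.81 / 1000 = 12.97863 kN/m³.
Let θ = 72.9° be the plate's angle to the horizontal; measure y along the incline from where the plane meets the free surface. Vertical depth h = y·sinθ with sinθ = 0.955793.
The centroid lies 4r/(3π) = 0.280113 m above the diameter, so r − 4r/(3π) = 0.66 − 0.280113 = 0.379887 m below the topmost point, so y_c = 3.37 + 0.379887 = 3.74989 m and h_c = 3.74989 × 0.955793 = 3.58412 m.
A = πr²/2 = π × 0.66²/2 = 0.684239 m².
Resultant F = γ·h_c·A = 12.97863 × 3.58412 × 0.684239 = 31.8287 kN.
I_c = (π/8 − 8/(9π))·r⁴ = 0.109757 × 0.66⁴ = 0.0208261 m⁴.
Centre of pressure: y_p = y_c + I_c/(y_c·A) = 3.74989 + 0.0208261/(3.74989 × 0.684239) = 3.74989 + 0.00811674 = 3.75801 m along the plane.
Vertically, h_p = y_p·sinθ = 3.75801 × 0.955793 = 3.59188 m.

h_p = 3.59 m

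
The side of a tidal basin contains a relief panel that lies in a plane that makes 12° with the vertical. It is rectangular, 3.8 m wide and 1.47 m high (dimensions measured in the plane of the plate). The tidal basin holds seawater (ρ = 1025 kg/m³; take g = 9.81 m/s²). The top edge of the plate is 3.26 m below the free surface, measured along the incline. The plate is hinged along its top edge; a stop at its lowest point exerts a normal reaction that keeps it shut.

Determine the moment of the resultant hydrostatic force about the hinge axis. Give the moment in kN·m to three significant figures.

M ≈ 171 kN·m

γ = ρg = 1025 × 9.81 / 1000 = 10.05525 kN/m³.
The plate makes 12° with the vertical, i.e. θ = 90° − 12° = 78° to the horizontal. Measuring y along the incline from the free-surface line, vertical depth h = y·sinθ with sinθ = 0.978148.
The centroid lies 1.47/2 = 0.735 m below the top edge, so y_c = 3.26 + 0.735 = 3.995 m and h_c = 3.995 × 0.978148 = 3.9077 m.
A = 3.8 × 1.47 = 5.586 m².
Resultant F = γ·h_c·A = 10.05525 × 3.9077 × 5.586 = 219.49 kN.
I_c = b·h³/12 = 3.8 × 1.47³/12 = 1.0059 m⁴.
Centre of pressure: y_p = y_c + I_c/(y_c·A) = 3.995 + 1.0059/(3.995 × 5.586) = 3.995 + 0.0450751 = 4.04008 m along the plane.
The resultant acts 0.735 + 0.0450751 = 0.780075 m (along the plate) below the hinge at the top edge, so the moment about the hinge is M = F × 0.780075 = 219.49 × 0.780075 = 171.219 kN·m.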